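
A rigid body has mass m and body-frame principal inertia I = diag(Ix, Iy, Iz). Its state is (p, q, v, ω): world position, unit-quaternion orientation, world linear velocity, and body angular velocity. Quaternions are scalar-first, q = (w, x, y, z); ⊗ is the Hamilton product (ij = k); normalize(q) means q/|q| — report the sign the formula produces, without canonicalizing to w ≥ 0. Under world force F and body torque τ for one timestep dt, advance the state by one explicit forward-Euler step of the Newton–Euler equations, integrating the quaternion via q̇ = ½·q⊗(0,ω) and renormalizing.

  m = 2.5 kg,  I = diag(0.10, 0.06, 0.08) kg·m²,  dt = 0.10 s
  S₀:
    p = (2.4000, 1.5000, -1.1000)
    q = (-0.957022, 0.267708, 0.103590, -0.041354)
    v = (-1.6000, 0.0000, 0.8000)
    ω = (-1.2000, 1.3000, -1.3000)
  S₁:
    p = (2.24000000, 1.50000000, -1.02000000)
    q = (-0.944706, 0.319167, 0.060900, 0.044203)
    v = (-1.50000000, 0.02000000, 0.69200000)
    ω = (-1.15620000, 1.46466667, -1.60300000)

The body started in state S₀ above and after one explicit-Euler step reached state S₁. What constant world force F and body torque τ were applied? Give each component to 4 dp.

F = (2.5000, 0.5000, -2.7000)
τ = (0.0100, 0.1300, -0.1800)

Δv = v₁−v₀ = (0.10000000, 0.02000000, -0.10800000)
F = m·Δv/dt = (2.5000, 0.5000, -2.7000)
ω₁ − ω₀ = (0.04380000, 0.16466667, -0.30300000)
applied torque τ = (0.0100, 0.1300, -0.1800)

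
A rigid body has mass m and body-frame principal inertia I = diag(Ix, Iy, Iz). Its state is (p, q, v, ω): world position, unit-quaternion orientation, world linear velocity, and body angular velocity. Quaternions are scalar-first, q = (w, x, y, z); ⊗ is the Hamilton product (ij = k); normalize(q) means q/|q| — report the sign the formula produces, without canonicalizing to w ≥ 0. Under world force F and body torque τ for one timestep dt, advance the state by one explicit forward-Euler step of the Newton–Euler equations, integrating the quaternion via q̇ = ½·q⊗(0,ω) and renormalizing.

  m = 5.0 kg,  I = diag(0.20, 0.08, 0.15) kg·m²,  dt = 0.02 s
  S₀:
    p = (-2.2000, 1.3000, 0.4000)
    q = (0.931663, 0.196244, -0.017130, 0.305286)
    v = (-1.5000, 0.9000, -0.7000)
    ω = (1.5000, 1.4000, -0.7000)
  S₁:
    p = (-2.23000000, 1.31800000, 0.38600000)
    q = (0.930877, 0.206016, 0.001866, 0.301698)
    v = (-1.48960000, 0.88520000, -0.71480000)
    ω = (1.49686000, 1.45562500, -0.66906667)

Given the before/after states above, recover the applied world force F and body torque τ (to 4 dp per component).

Δv = v₁−v₀ = (0.01040000, -0.01480000, -0.01480000)
F = m·Δv/dt = (2.6000, -3.7000, -3.7000)
ω₁ − ω₀ = (-0.00314000, 0.05562500, 0.03093333)
I·α + gyro = (-0.1000, 0.1700, -0.0200)

F = (2.6000, -3.7000, -3.7000)
τ = (-0.1000, 0.1700, -0.0200)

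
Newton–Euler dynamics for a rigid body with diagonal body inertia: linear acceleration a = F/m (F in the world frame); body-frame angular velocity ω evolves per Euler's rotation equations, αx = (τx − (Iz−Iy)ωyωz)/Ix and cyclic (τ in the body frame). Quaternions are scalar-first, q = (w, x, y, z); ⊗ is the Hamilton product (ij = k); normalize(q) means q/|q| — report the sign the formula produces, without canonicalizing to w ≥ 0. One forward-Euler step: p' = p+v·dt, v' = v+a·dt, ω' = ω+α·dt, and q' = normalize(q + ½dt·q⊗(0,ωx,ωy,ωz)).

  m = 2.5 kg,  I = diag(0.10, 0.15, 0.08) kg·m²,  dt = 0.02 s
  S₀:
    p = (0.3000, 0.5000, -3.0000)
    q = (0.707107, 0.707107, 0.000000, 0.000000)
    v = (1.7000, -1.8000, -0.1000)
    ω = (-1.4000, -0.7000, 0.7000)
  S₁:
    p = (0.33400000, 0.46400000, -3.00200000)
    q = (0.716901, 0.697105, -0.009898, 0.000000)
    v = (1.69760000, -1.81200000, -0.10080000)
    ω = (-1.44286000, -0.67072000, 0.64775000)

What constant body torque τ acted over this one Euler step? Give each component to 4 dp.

τ = (-0.1800, 0.2000, -0.1600)

ω₁ − ω₀ = (-0.04286000, 0.02928000, -0.05225000)
τ = I·(Δω/dt) + ω₀×(Iω₀) = (-0.1800, 0.2000, -0.1600)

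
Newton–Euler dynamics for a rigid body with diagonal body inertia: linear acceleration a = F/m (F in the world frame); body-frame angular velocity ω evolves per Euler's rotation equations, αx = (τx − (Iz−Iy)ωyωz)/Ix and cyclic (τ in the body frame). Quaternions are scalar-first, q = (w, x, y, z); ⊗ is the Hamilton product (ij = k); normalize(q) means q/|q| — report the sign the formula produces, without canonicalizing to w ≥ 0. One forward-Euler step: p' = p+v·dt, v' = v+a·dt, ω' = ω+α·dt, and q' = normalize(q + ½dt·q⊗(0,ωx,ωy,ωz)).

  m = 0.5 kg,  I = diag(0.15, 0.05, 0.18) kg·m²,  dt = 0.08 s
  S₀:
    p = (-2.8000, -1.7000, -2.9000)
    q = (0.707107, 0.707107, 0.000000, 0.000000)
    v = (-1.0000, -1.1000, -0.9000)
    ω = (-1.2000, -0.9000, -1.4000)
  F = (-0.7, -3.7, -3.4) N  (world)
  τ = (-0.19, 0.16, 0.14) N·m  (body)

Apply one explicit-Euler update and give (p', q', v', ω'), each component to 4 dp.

α = I⁻¹(τ − ω×Iω) = (-2.3587, 4.2080, 1.3778)
ω + α·dt = (-1.3887, -0.5634, -1.2898)
2q̇ = q⊗(0,ω) = (0.8485284, -0.8485284, 0.3535535, -1.6263461)
q' = normalize(q + ½dt·q⊗(0,ω)) = (0.7386, 0.6709, 0.0141, -0.0648)
a = (-1.4000, -7.4000, -6.8000)
p + v·dt = (-2.8800, -1.7880, -2.9720)
v + (F/m)dt = (-1.1120, -1.6920, -1.4440)

p' = (-2.8800, -1.7880, -2.9720)
q' = (0.7386, 0.6709, 0.0141, -0.0648)
v' = (-1.1120, -1.6920, -1.4440)
ω' = (-1.3887, -0.5634, -1.2898)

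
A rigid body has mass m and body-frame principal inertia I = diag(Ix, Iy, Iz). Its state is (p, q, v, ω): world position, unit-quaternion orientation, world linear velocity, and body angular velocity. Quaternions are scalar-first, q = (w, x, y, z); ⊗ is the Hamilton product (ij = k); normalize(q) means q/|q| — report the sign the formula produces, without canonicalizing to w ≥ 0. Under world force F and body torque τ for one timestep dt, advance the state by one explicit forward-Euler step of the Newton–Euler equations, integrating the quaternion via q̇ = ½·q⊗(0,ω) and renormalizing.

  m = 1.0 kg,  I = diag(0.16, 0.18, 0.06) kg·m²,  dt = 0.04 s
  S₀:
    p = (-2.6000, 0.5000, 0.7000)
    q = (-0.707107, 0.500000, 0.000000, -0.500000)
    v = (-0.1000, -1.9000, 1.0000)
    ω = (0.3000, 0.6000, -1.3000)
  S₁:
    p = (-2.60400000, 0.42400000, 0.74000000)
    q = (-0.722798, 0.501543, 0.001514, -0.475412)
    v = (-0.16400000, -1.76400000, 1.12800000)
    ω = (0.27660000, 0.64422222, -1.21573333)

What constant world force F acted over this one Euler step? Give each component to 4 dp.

v₁ − v₀ = (-0.06400000, 0.13600000, 0.12800000)
applied force F = (-1.6000, 3.4000, 3.2000)

F = (-1.6000, 3.4000, 3.2000)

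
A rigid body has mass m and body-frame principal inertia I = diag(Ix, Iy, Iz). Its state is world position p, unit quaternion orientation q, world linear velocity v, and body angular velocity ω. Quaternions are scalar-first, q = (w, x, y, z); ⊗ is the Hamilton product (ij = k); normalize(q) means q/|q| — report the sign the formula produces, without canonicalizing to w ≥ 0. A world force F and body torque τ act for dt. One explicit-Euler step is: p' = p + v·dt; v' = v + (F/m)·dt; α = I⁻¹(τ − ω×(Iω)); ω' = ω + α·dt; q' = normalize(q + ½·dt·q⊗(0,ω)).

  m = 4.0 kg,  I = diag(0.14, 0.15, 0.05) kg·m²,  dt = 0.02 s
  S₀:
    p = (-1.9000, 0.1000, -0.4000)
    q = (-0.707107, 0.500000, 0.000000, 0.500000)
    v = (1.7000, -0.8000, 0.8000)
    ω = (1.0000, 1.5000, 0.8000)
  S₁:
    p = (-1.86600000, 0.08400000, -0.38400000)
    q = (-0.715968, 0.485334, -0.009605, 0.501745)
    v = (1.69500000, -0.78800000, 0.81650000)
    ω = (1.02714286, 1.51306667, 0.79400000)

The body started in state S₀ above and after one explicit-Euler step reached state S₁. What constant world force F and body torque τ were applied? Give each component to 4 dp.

F = (-1.0000, 2.4000, 3.3000)
τ = (0.0700, 0.1700, 0.0000)

v₁ − v₀ = (-0.00500000, 0.01200000, 0.01650000)
m·(v₁−v₀)/dt = (-1.0000, 2.4000, 3.3000)
rate change Δω = (0.02714286, 0.01306667, -0.00600000)
ω₀×(Iω₀) = (-0.1200, 0.0720, 0.0150)
τ = I·(Δω/dt) + ω₀×(Iω₀) = (0.0700, 0.1700, 0.0000)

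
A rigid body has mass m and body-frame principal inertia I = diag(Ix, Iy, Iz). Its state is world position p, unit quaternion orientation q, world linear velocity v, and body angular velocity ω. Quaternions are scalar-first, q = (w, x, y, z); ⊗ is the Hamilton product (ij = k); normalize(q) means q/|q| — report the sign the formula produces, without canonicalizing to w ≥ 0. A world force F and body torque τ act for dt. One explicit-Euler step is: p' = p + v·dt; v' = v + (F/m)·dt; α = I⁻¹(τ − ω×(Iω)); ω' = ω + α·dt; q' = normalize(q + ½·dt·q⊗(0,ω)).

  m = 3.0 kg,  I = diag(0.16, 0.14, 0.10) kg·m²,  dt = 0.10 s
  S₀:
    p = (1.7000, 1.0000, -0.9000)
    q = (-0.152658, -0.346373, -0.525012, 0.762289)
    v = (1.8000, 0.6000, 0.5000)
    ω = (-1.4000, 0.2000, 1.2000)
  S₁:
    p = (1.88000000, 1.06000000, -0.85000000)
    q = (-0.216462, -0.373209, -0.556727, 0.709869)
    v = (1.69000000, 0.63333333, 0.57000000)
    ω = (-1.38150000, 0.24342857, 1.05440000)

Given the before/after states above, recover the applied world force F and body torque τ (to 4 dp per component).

v₁ − v₀ = (-0.11000000, 0.03333333, 0.07000000)
F = m·Δv/dt = (-3.3000, 1.0000, 2.1000)
Δω = ω₁−ω₀ = (0.01850000, 0.04342857, -0.14560000)
τ = I·(Δω/dt) + ω₀×(Iω₀) = (0.0200, -0.0400, -0.1400)

F = (-3.3000, 1.0000, 2.1000)
τ = (0.0200, -0.0400, -0.1400)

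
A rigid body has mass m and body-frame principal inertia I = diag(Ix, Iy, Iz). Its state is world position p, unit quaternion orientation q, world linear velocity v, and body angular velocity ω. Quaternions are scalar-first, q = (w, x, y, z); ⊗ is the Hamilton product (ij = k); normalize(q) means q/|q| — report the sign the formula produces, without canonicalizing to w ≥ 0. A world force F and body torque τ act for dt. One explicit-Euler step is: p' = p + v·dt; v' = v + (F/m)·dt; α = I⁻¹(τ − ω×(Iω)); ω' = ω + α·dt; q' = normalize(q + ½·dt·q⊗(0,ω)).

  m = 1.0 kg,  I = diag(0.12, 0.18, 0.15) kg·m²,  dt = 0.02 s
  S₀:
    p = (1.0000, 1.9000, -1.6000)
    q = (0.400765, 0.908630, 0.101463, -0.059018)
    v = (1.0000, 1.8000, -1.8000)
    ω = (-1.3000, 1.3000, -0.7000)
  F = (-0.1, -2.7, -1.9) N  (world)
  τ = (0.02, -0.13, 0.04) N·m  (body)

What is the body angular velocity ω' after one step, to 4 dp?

ω' = (-1.3012, 1.2886, -0.6811)

angular accel α = (-0.0608, -0.5706, 0.9427)
ω + α·dt = (-1.3012, 1.2886, -0.6811)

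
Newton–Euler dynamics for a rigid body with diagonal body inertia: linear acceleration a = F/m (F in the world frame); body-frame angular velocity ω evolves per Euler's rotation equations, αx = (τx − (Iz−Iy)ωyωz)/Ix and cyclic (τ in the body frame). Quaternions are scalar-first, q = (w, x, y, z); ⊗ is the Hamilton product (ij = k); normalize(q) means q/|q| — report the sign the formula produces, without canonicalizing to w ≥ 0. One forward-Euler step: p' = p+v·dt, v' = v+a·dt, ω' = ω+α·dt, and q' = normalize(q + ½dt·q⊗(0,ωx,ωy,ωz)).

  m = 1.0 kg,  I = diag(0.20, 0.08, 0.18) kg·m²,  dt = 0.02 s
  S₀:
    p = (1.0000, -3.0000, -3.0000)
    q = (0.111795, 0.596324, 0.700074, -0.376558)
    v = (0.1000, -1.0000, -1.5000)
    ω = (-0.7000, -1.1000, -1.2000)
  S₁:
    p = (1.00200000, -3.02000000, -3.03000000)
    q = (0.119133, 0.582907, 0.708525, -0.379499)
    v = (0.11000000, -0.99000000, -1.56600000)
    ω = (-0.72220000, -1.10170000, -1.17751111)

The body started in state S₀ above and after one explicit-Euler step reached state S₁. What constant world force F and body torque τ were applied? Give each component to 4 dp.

F = (0.5000, 0.5000, -3.3000)
τ = (-0.0900, 0.0100, 0.1100)

ω₁ − ω₀ = (-0.02220000, -0.00170000, 0.02248889)
ω₀×(Iω₀) = (0.1320, 0.0168, -0.0924)
I·α + gyro = (-0.0900, 0.0100, 0.1100)
velocity change Δv = (0.01000000, 0.01000000, -0.06600000)
applied force F = (0.5000, 0.5000, -3.3000)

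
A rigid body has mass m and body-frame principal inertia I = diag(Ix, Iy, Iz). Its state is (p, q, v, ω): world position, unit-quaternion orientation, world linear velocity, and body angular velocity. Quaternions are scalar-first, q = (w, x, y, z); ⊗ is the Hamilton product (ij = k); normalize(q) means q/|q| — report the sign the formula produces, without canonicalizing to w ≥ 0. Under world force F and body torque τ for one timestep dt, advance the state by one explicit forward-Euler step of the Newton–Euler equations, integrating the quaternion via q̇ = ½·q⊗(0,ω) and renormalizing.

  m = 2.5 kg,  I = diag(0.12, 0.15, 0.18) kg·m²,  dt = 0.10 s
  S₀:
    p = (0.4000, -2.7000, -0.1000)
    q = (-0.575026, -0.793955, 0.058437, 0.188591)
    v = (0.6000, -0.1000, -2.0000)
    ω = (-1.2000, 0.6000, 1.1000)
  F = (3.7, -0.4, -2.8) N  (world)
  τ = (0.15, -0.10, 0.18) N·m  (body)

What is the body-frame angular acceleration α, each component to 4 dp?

α = (1.0850, -1.1947, 1.1200)

gyro term ω×Iω = (0.0198, 0.0792, -0.0216)
angular accel α = (1.0850, -1.1947, 1.1200)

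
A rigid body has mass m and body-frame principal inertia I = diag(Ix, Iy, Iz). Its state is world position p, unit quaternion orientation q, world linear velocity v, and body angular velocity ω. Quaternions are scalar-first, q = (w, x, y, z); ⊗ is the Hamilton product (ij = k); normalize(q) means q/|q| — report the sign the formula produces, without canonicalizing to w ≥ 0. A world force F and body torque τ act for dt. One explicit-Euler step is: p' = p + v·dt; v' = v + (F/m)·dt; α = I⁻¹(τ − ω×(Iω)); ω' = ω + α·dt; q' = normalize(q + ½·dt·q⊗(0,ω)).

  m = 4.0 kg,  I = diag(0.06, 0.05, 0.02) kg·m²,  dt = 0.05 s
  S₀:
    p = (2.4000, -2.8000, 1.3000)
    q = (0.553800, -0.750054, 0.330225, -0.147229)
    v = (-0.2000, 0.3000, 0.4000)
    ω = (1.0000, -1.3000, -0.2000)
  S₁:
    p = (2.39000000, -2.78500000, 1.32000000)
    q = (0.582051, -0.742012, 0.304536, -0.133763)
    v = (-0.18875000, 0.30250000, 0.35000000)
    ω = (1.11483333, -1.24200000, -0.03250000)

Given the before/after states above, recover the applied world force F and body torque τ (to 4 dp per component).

velocity change Δv = (0.01125000, 0.00250000, -0.05000000)
F = m·Δv/dt = (0.9000, 0.2000, -4.0000)
ω₁ − ω₀ = (0.11483333, 0.05800000, 0.16750000)
gyro term ω₀×Iω₀ = (-0.0078, -0.0080, 0.0130)
τ = I·(Δω/dt) + ω₀×(Iω₀) = (0.1300, 0.0500, 0.0800)

F = (0.9000, 0.2000, -4.0000)
τ = (0.1300, 0.0500, 0.0800)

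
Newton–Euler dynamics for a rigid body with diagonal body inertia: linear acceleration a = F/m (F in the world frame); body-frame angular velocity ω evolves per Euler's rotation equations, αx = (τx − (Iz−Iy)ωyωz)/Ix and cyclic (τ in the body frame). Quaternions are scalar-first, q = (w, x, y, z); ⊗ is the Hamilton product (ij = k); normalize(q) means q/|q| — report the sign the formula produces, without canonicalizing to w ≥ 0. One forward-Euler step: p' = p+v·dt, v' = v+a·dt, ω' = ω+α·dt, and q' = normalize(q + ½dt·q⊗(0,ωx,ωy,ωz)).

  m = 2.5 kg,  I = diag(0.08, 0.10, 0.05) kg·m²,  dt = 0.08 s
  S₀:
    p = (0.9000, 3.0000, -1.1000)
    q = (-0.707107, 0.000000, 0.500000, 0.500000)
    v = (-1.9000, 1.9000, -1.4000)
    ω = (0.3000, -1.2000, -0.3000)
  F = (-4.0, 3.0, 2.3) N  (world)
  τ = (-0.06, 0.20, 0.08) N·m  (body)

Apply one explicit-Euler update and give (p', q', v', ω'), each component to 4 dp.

angular accel α = (-0.5250, 2.0270, 1.7440)
ω + α·dt = (0.2580, -1.0378, -0.1605)
Hamilton product q⊗(0,ω) = (0.7500000, 0.2378679, 0.9985284, 0.0621321)
updated quaternion q' = (-0.6762, 0.0095, 0.5392, 0.5018)
linear accel F/m = (-1.6000, 1.2000, 0.9200)
new position p' = (0.7480, 3.1520, -1.2120)
v + (F/m)dt = (-2.0280, 1.9960, -1.3264)

p' = (0.7480, 3.1520, -1.2120)
q' = (-0.6762, 0.0095, 0.5392, 0.5018)
v' = (-2.0280, 1.9960, -1.3264)
ω' = (0.2580, -1.0378, -0.1605)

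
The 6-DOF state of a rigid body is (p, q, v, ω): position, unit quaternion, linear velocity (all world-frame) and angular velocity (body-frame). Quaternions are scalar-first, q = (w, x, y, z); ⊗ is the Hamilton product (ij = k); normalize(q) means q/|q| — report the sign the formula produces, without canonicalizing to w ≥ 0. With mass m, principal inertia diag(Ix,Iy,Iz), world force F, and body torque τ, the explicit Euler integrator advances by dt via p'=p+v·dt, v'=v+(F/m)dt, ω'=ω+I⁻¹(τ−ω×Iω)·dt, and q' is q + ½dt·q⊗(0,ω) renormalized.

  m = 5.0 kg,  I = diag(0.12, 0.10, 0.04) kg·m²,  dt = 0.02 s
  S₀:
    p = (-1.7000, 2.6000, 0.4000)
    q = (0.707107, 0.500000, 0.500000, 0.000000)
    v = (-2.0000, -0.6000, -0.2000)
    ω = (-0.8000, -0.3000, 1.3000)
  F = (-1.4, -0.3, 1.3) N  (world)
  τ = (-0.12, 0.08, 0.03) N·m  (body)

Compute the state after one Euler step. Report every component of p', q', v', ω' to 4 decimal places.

p' = (-1.7400, 2.5880, 0.3960)
q' = (0.7125, 0.5008, 0.4913, 0.0117)
v' = (-2.0056, -0.6012, -0.1948)
ω' = (-0.8239, -0.2674, 1.3174)

linear accel F/m = (-0.2800, -0.0600, 0.2600)
p' = p + v·dt = (-1.7400, 2.5880, 0.3960)
v + (F/m)dt = (-2.0056, -0.6012, -0.1948)
precession coupling ω×(Iω) = (0.0234, -0.0832, -0.0048)
(τ − ω×Iω)/I = (-1.1950, 1.6320, 0.8700)
new body rate ω' = (-0.8239, -0.2674, 1.3174)
2q̇ = q⊗(0,ω) = (0.5500000, 0.0843144, -0.8621321, 1.1692391)
q' = normalize(q + ½dt·q⊗(0,ω)) = (0.7125, 0.5008, 0.4913, 0.0117)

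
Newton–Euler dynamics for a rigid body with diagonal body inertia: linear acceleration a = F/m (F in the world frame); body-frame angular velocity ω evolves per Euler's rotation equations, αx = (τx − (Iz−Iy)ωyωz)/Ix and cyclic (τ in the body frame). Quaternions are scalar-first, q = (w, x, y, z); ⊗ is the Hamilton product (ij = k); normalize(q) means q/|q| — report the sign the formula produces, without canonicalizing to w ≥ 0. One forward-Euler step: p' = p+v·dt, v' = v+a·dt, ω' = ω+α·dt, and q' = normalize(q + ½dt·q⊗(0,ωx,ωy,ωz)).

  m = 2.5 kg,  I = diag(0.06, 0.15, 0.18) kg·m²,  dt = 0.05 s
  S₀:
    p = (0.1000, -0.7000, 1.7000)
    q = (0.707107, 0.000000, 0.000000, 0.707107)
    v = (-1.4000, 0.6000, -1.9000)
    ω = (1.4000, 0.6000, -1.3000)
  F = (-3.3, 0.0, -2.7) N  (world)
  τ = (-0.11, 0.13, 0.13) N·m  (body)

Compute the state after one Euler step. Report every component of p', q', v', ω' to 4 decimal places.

p' = (0.0300, -0.6700, 1.6050)
q' = (0.7292, 0.0141, 0.0353, 0.6833)
v' = (-1.4660, 0.6000, -1.9540)
ω' = (1.3278, 0.5705, -1.2849)

p' = p + v·dt = (0.0300, -0.6700, 1.6050)
v' = v + a·dt = (-1.4660, 0.6000, -1.9540)
(τ − ω×Iω)/I = (-1.4433, -0.5893, 0.3022)
ω' = ω + α·dt = (1.3278, 0.5705, -1.2849)
q⊗(0,ω) = (0.9192391, 0.5656856, 1.4142140, -0.9192391)
q' = normalize(q + ½dt·q⊗(0,ω)) = (0.7292, 0.0141, 0.0353, 0.6833)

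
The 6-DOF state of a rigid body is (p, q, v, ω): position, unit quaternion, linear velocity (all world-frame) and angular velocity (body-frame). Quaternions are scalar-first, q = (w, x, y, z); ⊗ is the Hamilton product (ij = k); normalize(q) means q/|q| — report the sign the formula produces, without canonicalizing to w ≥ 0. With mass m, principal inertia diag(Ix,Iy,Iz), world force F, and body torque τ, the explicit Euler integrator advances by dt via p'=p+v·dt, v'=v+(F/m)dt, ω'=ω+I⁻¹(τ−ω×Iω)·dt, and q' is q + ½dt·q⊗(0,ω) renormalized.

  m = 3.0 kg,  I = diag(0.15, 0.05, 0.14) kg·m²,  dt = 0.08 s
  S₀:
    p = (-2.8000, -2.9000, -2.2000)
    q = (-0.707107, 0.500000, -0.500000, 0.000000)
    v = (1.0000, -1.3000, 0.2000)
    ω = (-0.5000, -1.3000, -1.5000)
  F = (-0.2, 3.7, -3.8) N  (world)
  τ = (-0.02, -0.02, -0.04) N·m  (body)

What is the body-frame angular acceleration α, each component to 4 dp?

α = (-1.3033, -0.5500, 0.1786)

ω×(Iω) gyroscopic = (0.1755, 0.0075, -0.0650)
angular accel α = (-1.3033, -0.5500, 0.1786)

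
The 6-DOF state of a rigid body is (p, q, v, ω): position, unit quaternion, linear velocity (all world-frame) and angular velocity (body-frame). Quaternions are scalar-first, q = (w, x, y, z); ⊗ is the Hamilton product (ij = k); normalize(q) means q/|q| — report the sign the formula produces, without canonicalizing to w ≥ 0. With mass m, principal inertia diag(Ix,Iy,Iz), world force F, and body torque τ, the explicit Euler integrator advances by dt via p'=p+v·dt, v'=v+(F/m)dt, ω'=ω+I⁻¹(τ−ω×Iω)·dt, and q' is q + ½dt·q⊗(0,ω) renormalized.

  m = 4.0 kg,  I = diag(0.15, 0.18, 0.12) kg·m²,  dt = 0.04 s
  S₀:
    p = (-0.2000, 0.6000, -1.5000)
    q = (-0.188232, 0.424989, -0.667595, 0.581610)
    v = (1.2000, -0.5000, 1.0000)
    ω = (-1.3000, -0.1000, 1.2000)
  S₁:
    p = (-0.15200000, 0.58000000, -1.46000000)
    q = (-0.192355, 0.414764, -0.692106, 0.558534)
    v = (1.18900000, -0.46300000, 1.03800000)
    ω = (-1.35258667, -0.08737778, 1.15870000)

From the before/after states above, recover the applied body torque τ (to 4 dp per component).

τ = (-0.1900, 0.0100, -0.1200)

rate change Δω = (-0.05258667, 0.01262222, -0.04130000)
ω₀×(Iω₀) = (0.0072, -0.0468, 0.0039)
τ = I·(Δω/dt) + ω₀×(Iω₀) = (-0.1900, 0.0100, -0.1200)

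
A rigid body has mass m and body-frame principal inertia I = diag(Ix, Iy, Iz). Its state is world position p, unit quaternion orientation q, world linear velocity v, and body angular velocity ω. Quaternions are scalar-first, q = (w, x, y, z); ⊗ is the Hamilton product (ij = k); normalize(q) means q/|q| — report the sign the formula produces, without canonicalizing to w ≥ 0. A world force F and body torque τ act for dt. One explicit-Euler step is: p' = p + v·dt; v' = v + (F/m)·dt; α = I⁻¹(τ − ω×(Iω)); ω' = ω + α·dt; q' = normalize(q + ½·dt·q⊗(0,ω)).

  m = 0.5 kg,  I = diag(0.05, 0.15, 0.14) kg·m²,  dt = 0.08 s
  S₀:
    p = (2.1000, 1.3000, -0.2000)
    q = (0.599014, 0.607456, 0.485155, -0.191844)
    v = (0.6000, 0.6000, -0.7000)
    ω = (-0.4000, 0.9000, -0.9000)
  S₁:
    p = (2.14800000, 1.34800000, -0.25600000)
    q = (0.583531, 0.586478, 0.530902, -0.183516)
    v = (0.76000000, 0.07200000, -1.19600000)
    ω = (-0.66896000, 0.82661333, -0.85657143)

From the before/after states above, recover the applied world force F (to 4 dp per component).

velocity change Δv = (0.16000000, -0.52800000, -0.49600000)
m·(v₁−v₀)/dt = (1.0000, -3.3000, -3.1000)

F = (1.0000, -3.3000, -3.1000)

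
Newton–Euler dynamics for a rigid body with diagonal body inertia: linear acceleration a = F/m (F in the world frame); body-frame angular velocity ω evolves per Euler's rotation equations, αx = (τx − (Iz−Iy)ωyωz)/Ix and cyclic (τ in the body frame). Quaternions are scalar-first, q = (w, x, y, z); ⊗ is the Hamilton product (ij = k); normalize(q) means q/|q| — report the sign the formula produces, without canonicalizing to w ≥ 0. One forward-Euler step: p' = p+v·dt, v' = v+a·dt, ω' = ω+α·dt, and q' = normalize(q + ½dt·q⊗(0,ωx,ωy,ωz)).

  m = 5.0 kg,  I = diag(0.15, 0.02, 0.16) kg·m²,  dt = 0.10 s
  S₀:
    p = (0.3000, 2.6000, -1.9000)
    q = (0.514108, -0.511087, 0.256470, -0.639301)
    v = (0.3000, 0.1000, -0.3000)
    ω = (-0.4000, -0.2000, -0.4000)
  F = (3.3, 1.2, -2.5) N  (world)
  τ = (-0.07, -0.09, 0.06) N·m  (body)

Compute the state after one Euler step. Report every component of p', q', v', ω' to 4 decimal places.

ω×(Iω) gyroscopic = (0.0112, -0.0016, -0.0104)
(τ − ω×Iω)/I = (-0.5413, -4.4200, 0.4400)
ω + α·dt = (-0.4541, -0.6420, -0.3560)
2q̇ = q⊗(0,ω) = (-0.4088612, -0.4360914, -0.0515360, -0.0008378)
q + ½dt·q⊗(0,ω), renormalized = (0.4934, -0.5327, 0.2538, -0.6391)
new position p' = (0.3300, 2.6100, -1.9300)
new velocity v' = (0.3660, 0.1240, -0.3500)

p' = (0.3300, 2.6100, -1.9300)
q' = (0.4934, -0.5327, 0.2538, -0.6391)
v' = (0.3660, 0.1240, -0.3500)
ω' = (-0.4541, -0.6420, -0.3560)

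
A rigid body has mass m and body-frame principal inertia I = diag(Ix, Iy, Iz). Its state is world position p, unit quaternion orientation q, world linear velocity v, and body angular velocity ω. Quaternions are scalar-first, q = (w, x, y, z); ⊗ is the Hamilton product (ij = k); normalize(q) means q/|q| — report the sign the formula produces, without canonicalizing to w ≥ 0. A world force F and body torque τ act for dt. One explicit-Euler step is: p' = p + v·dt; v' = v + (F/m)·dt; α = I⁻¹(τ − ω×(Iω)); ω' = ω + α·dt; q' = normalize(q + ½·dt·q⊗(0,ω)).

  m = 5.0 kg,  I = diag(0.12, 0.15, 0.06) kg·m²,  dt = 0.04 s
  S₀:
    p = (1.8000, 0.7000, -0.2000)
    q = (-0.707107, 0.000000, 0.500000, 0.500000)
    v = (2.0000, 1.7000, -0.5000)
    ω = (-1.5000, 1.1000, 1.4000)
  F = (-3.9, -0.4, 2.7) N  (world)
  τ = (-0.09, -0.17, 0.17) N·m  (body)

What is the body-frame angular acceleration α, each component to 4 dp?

α = (0.4050, -0.2933, 3.6583)

ω×(Iω) gyroscopic = (-0.1386, -0.1260, -0.0495)
α = I⁻¹(τ − ω×Iω) = (0.4050, -0.2933, 3.6583)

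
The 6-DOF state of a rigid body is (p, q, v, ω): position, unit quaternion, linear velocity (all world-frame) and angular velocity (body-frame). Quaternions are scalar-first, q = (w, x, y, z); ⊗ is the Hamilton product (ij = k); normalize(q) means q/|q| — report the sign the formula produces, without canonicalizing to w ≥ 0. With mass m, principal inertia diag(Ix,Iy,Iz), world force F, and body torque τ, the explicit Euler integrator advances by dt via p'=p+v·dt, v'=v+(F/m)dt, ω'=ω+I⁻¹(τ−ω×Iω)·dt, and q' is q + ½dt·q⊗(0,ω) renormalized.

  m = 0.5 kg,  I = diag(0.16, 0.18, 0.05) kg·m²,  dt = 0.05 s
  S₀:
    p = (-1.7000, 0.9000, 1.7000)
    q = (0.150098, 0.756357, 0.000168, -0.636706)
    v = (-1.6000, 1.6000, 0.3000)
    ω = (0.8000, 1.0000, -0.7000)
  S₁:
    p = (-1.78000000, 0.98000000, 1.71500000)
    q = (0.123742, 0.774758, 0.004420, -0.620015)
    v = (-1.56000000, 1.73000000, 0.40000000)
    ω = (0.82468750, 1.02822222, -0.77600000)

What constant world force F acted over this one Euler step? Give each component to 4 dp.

F = (0.4000, 1.3000, 1.0000)

Δv = v₁−v₀ = (0.04000000, 0.13000000, 0.10000000)
F = m·Δv/dt = (0.4000, 1.3000, 1.0000)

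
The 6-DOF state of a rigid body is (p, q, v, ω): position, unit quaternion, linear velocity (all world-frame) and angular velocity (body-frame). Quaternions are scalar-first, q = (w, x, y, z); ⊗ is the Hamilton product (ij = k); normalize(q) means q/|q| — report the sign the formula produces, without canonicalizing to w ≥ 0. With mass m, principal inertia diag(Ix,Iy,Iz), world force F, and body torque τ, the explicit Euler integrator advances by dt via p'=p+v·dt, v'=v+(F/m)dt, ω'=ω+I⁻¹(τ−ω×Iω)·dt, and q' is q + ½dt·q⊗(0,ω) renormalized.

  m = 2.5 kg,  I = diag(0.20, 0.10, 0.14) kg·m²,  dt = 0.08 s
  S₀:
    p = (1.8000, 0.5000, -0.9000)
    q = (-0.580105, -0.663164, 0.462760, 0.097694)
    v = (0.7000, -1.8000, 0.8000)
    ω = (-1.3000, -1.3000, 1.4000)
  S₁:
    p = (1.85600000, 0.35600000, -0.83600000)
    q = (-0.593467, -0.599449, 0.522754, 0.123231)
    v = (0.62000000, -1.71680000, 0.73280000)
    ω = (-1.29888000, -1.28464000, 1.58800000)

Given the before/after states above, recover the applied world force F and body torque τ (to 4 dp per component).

F = (-2.5000, 2.6000, -2.1000)
τ = (-0.0700, -0.0900, 0.1600)

velocity change Δv = (-0.08000000, 0.08320000, -0.06720000)
applied force F = (-2.5000, 2.6000, -2.1000)
Δω = ω₁−ω₀ = (0.00112000, 0.01536000, 0.18800000)
gyro term ω₀×Iω₀ = (-0.0728, -0.1092, -0.1690)
applied torque τ = (-0.0700, -0.0900, 0.1600)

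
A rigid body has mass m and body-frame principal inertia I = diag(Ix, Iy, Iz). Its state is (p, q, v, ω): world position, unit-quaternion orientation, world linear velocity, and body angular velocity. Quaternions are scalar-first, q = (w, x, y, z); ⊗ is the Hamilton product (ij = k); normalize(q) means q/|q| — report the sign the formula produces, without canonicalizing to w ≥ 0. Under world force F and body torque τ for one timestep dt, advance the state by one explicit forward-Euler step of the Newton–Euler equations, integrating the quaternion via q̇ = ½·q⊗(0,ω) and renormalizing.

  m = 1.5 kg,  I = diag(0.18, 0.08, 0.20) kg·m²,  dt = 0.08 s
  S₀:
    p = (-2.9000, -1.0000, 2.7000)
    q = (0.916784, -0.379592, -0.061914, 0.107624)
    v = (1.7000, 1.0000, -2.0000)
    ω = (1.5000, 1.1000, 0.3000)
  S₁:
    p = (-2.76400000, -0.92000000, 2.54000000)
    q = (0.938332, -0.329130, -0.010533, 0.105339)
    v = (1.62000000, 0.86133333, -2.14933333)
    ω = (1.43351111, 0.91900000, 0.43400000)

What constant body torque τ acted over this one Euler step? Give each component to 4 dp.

ω₁ − ω₀ = (-0.06648889, -0.18100000, 0.13400000)
precession coupling = (0.0396, -0.0090, -0.1650)
τ = I·(Δω/dt) + ω₀×(Iω₀) = (-0.1100, -0.1900, 0.1700)

τ = (-0.1100, -0.1900, 0.1700)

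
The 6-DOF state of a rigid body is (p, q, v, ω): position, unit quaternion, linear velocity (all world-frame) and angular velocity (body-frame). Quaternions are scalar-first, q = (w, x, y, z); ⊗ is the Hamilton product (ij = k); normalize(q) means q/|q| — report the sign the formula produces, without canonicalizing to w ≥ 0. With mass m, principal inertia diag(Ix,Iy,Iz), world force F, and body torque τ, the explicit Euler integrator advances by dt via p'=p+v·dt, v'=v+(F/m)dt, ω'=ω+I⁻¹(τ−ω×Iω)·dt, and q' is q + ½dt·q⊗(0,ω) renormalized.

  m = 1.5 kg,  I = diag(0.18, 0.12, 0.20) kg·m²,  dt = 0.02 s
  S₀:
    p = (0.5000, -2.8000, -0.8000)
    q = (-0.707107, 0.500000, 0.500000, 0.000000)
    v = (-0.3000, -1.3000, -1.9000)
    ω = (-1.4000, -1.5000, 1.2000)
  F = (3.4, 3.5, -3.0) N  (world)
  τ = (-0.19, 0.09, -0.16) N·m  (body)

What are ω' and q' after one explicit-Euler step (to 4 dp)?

ω' = (-1.4051, -1.4906, 1.1966)
q' = (-0.6924, 0.5158, 0.5045, -0.0090)

precession coupling ω×(Iω) = (-0.1440, 0.0336, -0.1260)
angular accel α = (-0.2556, 0.4700, -0.1700)
ω' = ω + α·dt = (-1.4051, -1.4906, 1.1966)
2q̇ = q⊗(0,ω) = (1.4500000, 1.5899498, 0.4606605, -0.8985284)
updated quaternion q' = (-0.6924, 0.5158, 0.5045, -0.0090)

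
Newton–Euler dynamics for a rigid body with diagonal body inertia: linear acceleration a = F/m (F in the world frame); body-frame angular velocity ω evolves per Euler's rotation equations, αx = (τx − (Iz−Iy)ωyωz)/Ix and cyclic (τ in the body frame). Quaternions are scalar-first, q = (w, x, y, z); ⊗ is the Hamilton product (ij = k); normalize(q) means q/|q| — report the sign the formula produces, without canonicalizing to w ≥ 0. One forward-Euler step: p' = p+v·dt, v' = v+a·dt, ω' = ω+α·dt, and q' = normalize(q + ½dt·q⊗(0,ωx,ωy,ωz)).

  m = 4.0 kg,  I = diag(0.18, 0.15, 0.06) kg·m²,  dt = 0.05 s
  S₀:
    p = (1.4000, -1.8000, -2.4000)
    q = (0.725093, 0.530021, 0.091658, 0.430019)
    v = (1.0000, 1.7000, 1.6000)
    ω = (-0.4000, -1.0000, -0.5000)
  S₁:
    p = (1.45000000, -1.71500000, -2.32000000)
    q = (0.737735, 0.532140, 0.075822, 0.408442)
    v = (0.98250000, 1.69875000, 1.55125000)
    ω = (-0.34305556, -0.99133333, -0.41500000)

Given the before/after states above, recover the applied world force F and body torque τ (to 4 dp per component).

F = (-1.4000, -0.1000, -3.9000)
τ = (0.1600, 0.0500, 0.0900)

Δv = v₁−v₀ = (-0.01750000, -0.00125000, -0.04875000)
F = m·Δv/dt = (-1.4000, -0.1000, -3.9000)
ω₁ − ω₀ = (0.05694444, 0.00866667, 0.08500000)
precession coupling = (-0.0450, 0.0240, -0.0120)
I·α + gyro = (0.1600, 0.0500, 0.0900)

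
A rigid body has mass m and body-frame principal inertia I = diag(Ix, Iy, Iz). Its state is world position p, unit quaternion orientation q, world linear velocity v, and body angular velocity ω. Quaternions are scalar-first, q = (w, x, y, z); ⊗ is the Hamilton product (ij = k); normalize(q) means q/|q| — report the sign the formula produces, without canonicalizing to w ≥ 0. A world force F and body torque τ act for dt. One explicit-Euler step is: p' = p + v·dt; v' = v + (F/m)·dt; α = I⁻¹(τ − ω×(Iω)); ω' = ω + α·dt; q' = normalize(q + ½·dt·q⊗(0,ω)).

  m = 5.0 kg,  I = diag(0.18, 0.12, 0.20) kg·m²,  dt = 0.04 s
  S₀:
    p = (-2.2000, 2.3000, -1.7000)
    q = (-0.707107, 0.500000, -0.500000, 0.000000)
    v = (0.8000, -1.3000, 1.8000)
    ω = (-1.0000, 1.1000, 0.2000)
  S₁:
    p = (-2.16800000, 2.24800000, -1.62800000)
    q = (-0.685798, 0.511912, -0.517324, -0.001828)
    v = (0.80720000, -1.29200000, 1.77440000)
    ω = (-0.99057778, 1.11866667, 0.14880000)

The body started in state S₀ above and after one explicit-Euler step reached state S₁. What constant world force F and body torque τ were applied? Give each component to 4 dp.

F = (0.9000, 1.0000, -3.2000)
τ = (0.0600, 0.0600, -0.1900)

rate change Δω = (0.00942222, 0.01866667, -0.05120000)
ω₀×(Iω₀) = (0.0176, 0.0040, 0.0660)
I·α + gyro = (0.0600, 0.0600, -0.1900)
v₁ − v₀ = (0.00720000, 0.00800000, -0.02560000)
F = m·Δv/dt = (0.9000, 1.0000, -3.2000)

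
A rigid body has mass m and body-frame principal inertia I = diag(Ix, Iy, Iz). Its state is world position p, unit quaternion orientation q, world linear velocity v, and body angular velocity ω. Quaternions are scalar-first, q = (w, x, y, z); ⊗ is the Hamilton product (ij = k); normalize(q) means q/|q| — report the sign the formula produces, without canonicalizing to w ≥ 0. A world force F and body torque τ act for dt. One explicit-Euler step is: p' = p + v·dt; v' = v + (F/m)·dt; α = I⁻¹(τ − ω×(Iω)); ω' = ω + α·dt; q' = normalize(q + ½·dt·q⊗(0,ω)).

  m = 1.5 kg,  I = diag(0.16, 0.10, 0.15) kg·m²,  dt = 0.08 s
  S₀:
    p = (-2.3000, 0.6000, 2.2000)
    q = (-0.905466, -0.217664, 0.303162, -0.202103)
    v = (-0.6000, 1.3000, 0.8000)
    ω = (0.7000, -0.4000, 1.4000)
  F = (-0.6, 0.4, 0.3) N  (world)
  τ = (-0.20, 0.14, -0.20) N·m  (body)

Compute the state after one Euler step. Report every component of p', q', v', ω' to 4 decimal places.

α = I⁻¹(τ − ω×Iω) = (-1.0750, 1.3020, -1.4453)
ω' = ω + α·dt = (0.6140, -0.2958, 1.2844)
Hamilton product q⊗(0,ω) = (0.5565738, -0.2902406, 0.5254439, -1.3928002)
q + ½dt·q⊗(0,ω), renormalized = (-0.8814, -0.2288, 0.3235, -0.2573)
p' = p + v·dt = (-2.3480, 0.7040, 2.2640)
new velocity v' = (-0.6320, 1.3213, 0.8160)

p' = (-2.3480, 0.7040, 2.2640)
q' = (-0.8814, -0.2288, 0.3235, -0.2573)
v' = (-0.6320, 1.3213, 0.8160)
ω' = (0.6140, -0.2958, 1.2844)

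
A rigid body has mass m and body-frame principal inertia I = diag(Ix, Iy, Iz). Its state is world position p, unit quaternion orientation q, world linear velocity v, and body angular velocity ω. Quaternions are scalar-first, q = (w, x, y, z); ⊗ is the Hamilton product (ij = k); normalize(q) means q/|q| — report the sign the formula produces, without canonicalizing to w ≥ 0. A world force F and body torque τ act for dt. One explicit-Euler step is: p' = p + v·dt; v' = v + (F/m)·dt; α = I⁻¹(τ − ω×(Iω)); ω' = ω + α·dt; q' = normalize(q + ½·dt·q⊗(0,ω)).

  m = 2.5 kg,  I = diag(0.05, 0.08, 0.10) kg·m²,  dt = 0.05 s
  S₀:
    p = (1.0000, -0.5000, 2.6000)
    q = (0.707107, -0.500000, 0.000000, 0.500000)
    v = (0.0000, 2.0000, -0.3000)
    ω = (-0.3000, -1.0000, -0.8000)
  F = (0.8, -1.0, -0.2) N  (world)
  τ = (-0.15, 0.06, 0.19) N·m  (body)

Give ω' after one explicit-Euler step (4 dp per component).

ω' = (-0.4660, -0.9550, -0.7095)

gyro term ω×Iω = (0.0160, -0.0120, 0.0090)
angular accel α = (-3.3200, 0.9000, 1.8100)
new body rate ω' = (-0.4660, -0.9550, -0.7095)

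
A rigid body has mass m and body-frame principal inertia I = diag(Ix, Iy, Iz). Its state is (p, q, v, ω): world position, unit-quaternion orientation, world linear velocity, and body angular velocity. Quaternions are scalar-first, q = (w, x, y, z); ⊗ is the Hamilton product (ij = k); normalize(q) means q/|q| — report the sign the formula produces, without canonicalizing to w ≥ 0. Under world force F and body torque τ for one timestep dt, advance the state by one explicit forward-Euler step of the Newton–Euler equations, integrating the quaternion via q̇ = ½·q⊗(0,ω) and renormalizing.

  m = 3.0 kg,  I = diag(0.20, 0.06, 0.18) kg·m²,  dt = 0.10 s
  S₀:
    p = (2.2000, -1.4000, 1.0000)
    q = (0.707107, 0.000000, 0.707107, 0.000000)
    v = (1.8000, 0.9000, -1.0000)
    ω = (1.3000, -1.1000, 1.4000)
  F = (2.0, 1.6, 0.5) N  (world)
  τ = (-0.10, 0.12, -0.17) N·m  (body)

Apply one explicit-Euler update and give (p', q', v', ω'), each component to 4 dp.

p' = (2.3800, -1.3100, 0.9000)
q' = (0.7415, 0.0949, 0.6642, 0.0035)
v' = (1.8667, 0.9533, -0.9833)
ω' = (1.3424, -0.9607, 1.1943)

ω×(Iω) gyroscopic = (-0.1848, 0.0364, 0.2002)
angular accel α = (0.4240, 1.3933, -2.0567)
new body rate ω' = (1.3424, -0.9607, 1.1943)
q⊗(0,ω) = (0.7778177, 1.9091889, -0.7778177, 0.0707107)
q' = normalize(q + ½dt·q⊗(0,ω)) = (0.7415, 0.0949, 0.6642, 0.0035)
linear accel F/m = (0.6667, 0.5333, 0.1667)
p + v·dt = (2.3800, -1.3100, 0.9000)
v + (F/m)dt = (1.8667, 0.9533, -0.9833)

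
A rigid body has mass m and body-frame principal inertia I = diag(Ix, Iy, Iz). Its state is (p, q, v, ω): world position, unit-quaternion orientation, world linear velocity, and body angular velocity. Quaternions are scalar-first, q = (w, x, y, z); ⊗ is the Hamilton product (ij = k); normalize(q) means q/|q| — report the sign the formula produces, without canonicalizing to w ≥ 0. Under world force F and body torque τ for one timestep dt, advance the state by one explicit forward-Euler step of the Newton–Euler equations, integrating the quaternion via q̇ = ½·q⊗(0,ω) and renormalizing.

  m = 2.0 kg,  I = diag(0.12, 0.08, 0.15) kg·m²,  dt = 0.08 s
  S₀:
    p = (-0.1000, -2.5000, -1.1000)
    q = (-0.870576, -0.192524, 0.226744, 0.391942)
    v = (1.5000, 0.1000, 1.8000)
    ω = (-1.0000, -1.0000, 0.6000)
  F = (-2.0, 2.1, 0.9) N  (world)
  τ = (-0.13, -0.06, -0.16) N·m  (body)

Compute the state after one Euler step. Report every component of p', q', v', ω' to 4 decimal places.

p + v·dt = (0.0200, -2.4920, -0.9560)
new velocity v' = (1.4200, 0.1840, 1.8360)
(τ − ω×Iω)/I = (-0.7333, -0.9750, -0.8000)
new body rate ω' = (-1.0587, -1.0780, 0.5360)
q⊗(0,ω) = (-0.2009452, 1.3985644, 0.5941484, -0.1030776)
q + ½dt·q⊗(0,ω), renormalized = (-0.8770, -0.1363, 0.2500, 0.3871)

p' = (0.0200, -2.4920, -0.9560)
q' = (-0.8770, -0.1363, 0.2500, 0.3871)
v' = (1.4200, 0.1840, 1.8360)
ω' = (-1.0587, -1.0780, 0.5360)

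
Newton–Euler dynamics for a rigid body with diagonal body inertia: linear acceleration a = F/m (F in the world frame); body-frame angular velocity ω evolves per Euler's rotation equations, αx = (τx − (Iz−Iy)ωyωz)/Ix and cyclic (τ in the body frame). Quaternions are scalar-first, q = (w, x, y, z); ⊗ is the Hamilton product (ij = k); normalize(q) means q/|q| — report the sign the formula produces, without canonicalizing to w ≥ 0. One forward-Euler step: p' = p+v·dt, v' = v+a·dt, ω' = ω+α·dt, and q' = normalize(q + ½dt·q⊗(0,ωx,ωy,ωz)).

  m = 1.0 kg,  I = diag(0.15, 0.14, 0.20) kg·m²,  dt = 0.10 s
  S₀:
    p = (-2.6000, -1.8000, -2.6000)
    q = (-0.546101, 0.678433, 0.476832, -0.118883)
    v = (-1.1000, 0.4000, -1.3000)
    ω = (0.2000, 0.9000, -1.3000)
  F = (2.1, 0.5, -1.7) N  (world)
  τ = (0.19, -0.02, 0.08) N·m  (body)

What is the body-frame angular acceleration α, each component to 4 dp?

α = (1.7347, -0.2357, 0.4090)

precession coupling ω×(Iω) = (-0.0702, 0.0130, -0.0018)
angular accel α = (1.7347, -0.2357, 0.4090)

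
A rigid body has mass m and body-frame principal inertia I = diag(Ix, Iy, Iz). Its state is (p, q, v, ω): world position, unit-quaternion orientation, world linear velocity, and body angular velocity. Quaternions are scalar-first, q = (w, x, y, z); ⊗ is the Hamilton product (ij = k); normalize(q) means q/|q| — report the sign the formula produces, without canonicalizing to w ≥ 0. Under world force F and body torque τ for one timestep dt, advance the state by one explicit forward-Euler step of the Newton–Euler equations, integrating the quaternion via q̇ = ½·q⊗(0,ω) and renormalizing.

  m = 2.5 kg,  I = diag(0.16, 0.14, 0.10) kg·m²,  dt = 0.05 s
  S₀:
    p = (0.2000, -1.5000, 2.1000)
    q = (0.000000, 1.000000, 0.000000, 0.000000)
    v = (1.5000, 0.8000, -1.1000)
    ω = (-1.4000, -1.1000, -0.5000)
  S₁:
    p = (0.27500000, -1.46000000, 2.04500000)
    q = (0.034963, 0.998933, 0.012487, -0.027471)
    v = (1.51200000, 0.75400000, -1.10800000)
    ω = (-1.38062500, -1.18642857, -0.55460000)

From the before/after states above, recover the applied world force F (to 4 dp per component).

velocity change Δv = (0.01200000, -0.04600000, -0.00800000)
applied force F = (0.6000, -2.3000, -0.4000)

F = (0.6000, -2.3000, -0.4000)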